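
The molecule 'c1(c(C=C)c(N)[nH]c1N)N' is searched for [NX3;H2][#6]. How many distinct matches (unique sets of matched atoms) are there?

[NX3;H2][#6] is the SMARTS for a primary amine: a trivalent nitrogen with two H attached to carbon.
The molecule carries 3 separate instances of a primary amino group (-NH2) meeting every constraint; each maps to a distinct set of atoms, giving 3 matches.

3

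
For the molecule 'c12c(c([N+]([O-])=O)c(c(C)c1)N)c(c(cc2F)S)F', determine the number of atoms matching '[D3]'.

9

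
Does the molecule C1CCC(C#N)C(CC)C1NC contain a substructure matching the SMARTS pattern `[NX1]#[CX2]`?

Yes

The pattern [NX1]#[CX2] describes a nitrogen triple-bonded to a two-connected carbon — a nitrile.
The molecule carries a nitrile (-C#N), whose atoms satisfy every constraint of the query, so the pattern matches.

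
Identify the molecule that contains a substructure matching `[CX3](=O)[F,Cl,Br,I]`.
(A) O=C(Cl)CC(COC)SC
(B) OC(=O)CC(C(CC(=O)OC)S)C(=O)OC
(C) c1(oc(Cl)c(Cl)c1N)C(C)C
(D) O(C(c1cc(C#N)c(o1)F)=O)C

A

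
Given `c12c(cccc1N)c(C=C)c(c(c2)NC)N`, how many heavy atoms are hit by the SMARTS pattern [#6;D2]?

5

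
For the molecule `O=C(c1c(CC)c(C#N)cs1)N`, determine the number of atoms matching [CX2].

The query [CX2] means: C with X2: aliphatic carbon with exactly 2 total connections.
Check the 12 heavy atoms by environment: 1× s (aromatic, X2) → no; 4× c (aromatic, X3) → no; 1× C (X3) → no; 1× O (X1) → no; 1× N (X3) → no; 2× C (X4) → no; 1× C (X2) → match; 1× N (X1) → no.
That gives 1 matching atom.

1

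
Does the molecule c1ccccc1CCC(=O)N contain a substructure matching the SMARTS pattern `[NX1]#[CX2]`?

No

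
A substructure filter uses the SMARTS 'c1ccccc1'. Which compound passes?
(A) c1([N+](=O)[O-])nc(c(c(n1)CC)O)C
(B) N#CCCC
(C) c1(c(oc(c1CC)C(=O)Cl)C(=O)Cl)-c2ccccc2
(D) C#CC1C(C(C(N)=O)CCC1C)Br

c1ccccc1 describes six aromatic carbons in a ring (a benzene ring).
(A) has a methyl group (-CH3) but no six-membered all-carbon aromatic ring is present.
(B) has a methyl group (-CH3) but no six-membered all-carbon aromatic ring is present.
(C) contains a phenyl ring, which satisfies every atom and bond constraint.
(D) has a methyl group (-CH3) but no six-membered all-carbon aromatic ring is present.
So the answer is (C).

C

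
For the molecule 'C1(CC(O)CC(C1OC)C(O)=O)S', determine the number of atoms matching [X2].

The query [X2] means: any atom with exactly two total connections (bonds + H).
Check the 13 heavy atoms by environment: 7× C (X4) → no; 1× S (X2) → match; 3× O (X2) → match; 1× C (X3) → no; 1× O (X1) → no.
Summing the matching environments: 1 + 3 = 4 matching atoms.

4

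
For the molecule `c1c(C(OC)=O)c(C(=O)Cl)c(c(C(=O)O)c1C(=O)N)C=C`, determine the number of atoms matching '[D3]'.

Check the 21 heavy atoms by environment: 1× c (aromatic, D2) → no; 5× c (aromatic, D3) → match; 4× C (D3) → match; 5× O (D1) → no; 1× N (D1) → no; 1× O (D2) → no; 2× C (D1) → no; 1× C (D2) → no; 1× Cl (D1) → no.
Summing the matching environments: 5 + 4 = 9 matching atoms.

9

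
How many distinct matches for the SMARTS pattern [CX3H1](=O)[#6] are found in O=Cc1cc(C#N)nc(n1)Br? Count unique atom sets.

1

[CX3H1](=O)[#6] is the SMARTS for an aldehyde: an sp2 carbon with one H, double-bonded to O and single-bonded to carbon.
Exactly one fragment in the molecule meets all constraints, giving 1 match.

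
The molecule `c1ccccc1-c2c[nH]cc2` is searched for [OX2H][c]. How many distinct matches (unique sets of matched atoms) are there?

0

[OX2H][c] is the SMARTS for a phenol: a hydroxyl oxygen attached to an aromatic carbon.
No fragment in the molecule satisfies every constraint, giving 0 matches.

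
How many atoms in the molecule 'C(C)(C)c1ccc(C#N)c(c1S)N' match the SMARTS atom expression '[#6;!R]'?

The query [#6;!R] means: carbon not in any ring.
Check the 13 heavy atoms by environment: 6× c (aromatic, in 6-ring) → no; 1× S (acyclic) → no; 2× N (acyclic) → no; 4× C (acyclic) → match.
That gives 4 matching atoms.

4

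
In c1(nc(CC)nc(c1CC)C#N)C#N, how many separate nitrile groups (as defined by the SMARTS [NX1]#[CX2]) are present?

2

[NX1]#[CX2] is the SMARTS for a nitrile: a nitrogen triple-bonded to a two-connected carbon.
The molecule carries 2 separate instances of a nitrile (-C#N) meeting every constraint; each maps to a distinct set of atoms, giving 2 matches.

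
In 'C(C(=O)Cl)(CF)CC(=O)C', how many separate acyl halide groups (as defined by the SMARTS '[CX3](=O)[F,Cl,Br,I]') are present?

1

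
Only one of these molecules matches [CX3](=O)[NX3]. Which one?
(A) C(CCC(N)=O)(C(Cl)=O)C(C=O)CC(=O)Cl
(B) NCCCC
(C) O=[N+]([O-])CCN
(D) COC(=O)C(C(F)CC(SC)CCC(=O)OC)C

A

[CX3](=O)[NX3] describes a carbonyl carbon bonded to a trivalent nitrogen (an amide).
(A) contains a primary amide (-C(=O)NH2), which satisfies every atom and bond constraint.
(B) has a primary amino group (-NH2) but the -NH2 is not attached to a carbonyl carbon.
(C) has a primary amino group (-NH2) but the -NH2 is not attached to a carbonyl carbon.
(D) has a methyl-ester group (-C(=O)OCH3) but the carbonyl is bonded to O, not to an NX3 nitrogen.
So the answer is (A).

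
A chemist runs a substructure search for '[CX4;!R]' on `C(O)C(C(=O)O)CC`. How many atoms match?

The query [CX4;!R] means: aliphatic carbon with four total connections, not in a ring.
Check the 8 heavy atoms by environment: 4× C (X4, acyclic) → match; 2× O (X2, acyclic) → no; 1× C (X3, acyclic) → no; 1× O (X1, acyclic) → no.
That gives 4 matching atoms.

4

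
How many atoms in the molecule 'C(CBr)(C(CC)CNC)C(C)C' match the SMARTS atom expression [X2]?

0

The query [X2] means: any atom with exactly two total connections (bonds + H).
Check the 12 heavy atoms by environment: 10× C (X4) → no; 1× N (X3) → no; 1× Br (X1) → no.
No environment satisfies the query, so 0 matching atoms.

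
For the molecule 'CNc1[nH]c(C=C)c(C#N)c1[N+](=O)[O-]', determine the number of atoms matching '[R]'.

Check the 14 heavy atoms by environment: 1× n (aromatic, in 5-ring) → match; 4× c (aromatic, in 5-ring) → match; 4× C (acyclic) → no; 1× N (charge +1, acyclic) → no; 1× O (charge -1, acyclic) → no; 1× O (acyclic) → no; 2× N (acyclic) → no.
Summing the matching environments: 1 + 4 = 5 matching atoms.

5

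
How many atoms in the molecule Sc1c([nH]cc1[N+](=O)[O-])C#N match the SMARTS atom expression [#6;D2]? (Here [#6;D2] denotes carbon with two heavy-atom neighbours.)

Check the 11 heavy atoms by environment: 1× n (aromatic, D2) → no; 1× c (aromatic, D2) → match; 3× c (aromatic, D3) → no; 1× C (D2) → match; 1× N (D1) → no; 1× N (charge +1, D3) → no; 1× O (charge -1, D1) → no; 1× O (D1) → no; 1× S (D1) → no.
Summing the matching environments: 1 + 1 = 2 matching atoms.

2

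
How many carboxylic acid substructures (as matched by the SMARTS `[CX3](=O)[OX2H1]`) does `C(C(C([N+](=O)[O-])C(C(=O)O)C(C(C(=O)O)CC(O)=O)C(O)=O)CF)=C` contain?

[CX3](=O)[OX2H1] is the SMARTS for a carboxylic acid: an sp2 carbon double-bonded to O and single-bonded to an -OH oxygen.
The molecule carries 4 separate instances of a carboxylic acid group (-C(=O)OH) meeting every constraint; each maps to a distinct set of atoms, giving 4 matches.

4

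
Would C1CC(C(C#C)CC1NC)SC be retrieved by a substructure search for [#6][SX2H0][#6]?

The pattern [#6][SX2H0][#6] describes an aliphatic sulfur bridging two carbons with no H on the sulfur — a thioether.
The molecule carries a methylthio ether (-SCH3), whose atoms satisfy every constraint of the query, so the pattern matches.

Yes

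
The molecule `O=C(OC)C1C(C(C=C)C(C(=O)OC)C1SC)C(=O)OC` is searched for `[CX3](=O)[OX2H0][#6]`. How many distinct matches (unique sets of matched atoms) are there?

[CX3](=O)[OX2H0][#6] is the SMARTS for an ester: a carbonyl carbon bonded to an oxygen that is itself bonded to carbon (no H on that O).
The molecule carries 3 separate instances of a methyl-ester group (-C(=O)OCH3) meeting every constraint; each maps to a distinct set of atoms, giving 3 matches.

3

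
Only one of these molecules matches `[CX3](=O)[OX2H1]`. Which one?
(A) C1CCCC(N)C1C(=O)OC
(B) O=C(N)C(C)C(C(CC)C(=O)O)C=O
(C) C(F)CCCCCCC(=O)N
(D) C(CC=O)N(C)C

B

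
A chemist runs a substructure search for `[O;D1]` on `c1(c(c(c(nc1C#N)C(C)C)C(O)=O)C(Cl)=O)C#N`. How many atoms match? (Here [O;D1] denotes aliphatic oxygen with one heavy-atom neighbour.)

The query [O;D1] means: aliphatic oxygen bonded to exactly one heavy atom.
Check the 19 heavy atoms by environment: 1× n (aromatic, D2) → no; 5× c (aromatic, D3) → no; 3× C (D3) → no; 3× O (D1) → match; 1× Cl (D1) → no; 2× C (D1) → no; 2× C (D2) → no; 2× N (D1) → no.
That gives 3 matching atoms.

3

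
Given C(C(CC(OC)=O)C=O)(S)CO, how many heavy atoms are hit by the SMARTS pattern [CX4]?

The query [CX4] means: C with X4: aliphatic carbon with exactly 4 total connections (bonds + H).
Check the 12 heavy atoms by environment: 5× C (X4) → match; 2× O (X2) → no; 2× C (X3) → no; 2× O (X1) → no; 1× S (X2) → no.
That gives 5 matching atoms.

5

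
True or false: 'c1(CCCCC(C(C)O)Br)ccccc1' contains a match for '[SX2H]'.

The pattern [SX2H] describes an aliphatic sulfur with two connections, one being H — a thiol.
The closest candidate here is a hydroxyl group (-OH), but it is an -OH, not an -SH. No other fragment satisfies the full query, so there is no match.

False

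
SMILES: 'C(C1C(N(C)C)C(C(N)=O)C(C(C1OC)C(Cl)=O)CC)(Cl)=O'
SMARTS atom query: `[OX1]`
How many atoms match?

3

Check the 22 heavy atoms by environment: 11× C (X4) → no; 3× C (X3) → no; 3× O (X1) → match; 2× Cl (X1) → no; 1× O (X2) → no; 2× N (X3) → no.
That gives 3 matching atoms.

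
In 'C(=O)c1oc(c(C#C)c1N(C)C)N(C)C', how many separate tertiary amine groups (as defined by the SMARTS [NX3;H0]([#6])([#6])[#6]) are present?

2

[NX3;H0]([#6])([#6])[#6] is the SMARTS for a tertiary amine: a trivalent nitrogen with no H, bonded to three carbons.
The molecule carries 2 separate instances of a dimethylamino group (-N(CH3)2) meeting every constraint; each maps to a distinct set of atoms, giving 2 matches.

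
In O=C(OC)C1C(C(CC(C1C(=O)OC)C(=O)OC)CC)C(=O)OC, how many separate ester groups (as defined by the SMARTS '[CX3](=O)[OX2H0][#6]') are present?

4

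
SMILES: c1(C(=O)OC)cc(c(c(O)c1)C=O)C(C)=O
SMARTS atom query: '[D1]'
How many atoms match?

6

The query [D1] means: atom with exactly one heavy-atom neighbour (degree 1).
Check the 16 heavy atoms by environment: 2× c (aromatic, D2) → no; 4× c (aromatic, D3) → no; 2× C (D3) → no; 4× O (D1) → match; 1× O (D2) → no; 2× C (D1) → match; 1× C (D2) → no.
Summing the matching environments: 4 + 2 = 6 matching atoms.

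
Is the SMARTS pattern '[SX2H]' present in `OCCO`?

The pattern [SX2H] describes an aliphatic sulfur with two connections, one being H — a thiol.
The closest candidate here is a hydroxyl group (-OH), but it is an -OH, not an -SH. No other fragment satisfies the full query, so there is no match.

No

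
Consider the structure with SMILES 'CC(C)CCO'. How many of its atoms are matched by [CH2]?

The query [CH2] means: aliphatic carbon with exactly two hydrogens.
Check the 6 heavy atoms by environment: 2× C (H2) → match; 1× O (H1) → no; 1× C (H1) → no; 2× C (H3) → no.
That gives 2 matching atoms.

2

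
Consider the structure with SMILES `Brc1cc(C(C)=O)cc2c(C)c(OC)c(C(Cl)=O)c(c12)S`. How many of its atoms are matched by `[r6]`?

10

The query [r6] means: r6 matches atoms in a six-membered ring.
Check the 21 heavy atoms by environment: 10× c (aromatic, in 6-ring) → match; 5× C (acyclic) → no; 3× O (acyclic) → no; 1× Cl (acyclic) → no; 1× Br (acyclic) → no; 1× S (acyclic) → no.
That gives 10 matching atoms.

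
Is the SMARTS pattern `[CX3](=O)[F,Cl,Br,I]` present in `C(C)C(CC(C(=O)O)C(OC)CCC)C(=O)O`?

No

The pattern [CX3](=O)[F,Cl,Br,I] describes a carbonyl carbon bonded to a halogen — an acyl halide.
The closest candidate here is a carboxylic acid group (-C(=O)OH), but the carbonyl is bonded to -OH, not to a halogen. No other fragment satisfies the full query, so there is no match.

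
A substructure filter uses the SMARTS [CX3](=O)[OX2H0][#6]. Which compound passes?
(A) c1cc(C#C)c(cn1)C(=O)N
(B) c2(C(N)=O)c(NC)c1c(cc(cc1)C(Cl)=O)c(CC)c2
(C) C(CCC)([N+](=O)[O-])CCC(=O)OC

[CX3](=O)[OX2H0][#6] describes a carbonyl carbon bonded to an oxygen that is itself bonded to carbon (no H on that O) (an ester).
(A) has a primary amide (-C(=O)NH2) but the carbonyl is bonded to N, not to an O-C linkage.
(B) has a primary amide (-C(=O)NH2) but the carbonyl is bonded to N, not to an O-C linkage.
(C) contains a methyl-ester group (-C(=O)OCH3), which satisfies every atom and bond constraint.
So the answer is (C).

C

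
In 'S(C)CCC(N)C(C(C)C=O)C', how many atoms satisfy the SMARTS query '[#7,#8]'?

Check the 12 heavy atoms by environment: 9× C → no; 1× S → no; 1× N → match; 1× O → match.
Summing the matching environments: 1 + 1 = 2 matching atoms.

2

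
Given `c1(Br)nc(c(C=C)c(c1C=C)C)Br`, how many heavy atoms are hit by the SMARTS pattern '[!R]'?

The query [!R] means: !R matches any atom not in a ring.
Check the 13 heavy atoms by environment: 1× n (aromatic, in 6-ring) → no; 5× c (aromatic, in 6-ring) → no; 5× C (acyclic) → match; 2× Br (acyclic) → match.
Summing the matching environments: 5 + 2 = 7 matching atoms.

7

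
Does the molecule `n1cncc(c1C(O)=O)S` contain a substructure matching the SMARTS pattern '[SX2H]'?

Yes

The pattern [SX2H] describes an aliphatic sulfur with two connections, one being H — a thiol.
The molecule carries a thiol (-SH), whose atoms satisfy every constraint of the query, so the pattern matches.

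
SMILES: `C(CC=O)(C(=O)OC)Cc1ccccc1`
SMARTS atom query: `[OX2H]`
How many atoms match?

The query [OX2H] means: aliphatic oxygen with two connections, one of which is H — an -OH oxygen.
Check the 15 heavy atoms by environment: 2× C (H2, X4) → no; 1× C (H1, X4) → no; 1× c (aromatic, H0, X3) → no; 5× c (aromatic, H1, X3) → no; 1× C (H0, X3) → no; 2× O (H0, X1) → no; 1× O (H0, X2) → no; 1× C (H3, X4) → no; 1× C (H1, X3) → no.
No environment satisfies the query, so 0 matching atoms.

0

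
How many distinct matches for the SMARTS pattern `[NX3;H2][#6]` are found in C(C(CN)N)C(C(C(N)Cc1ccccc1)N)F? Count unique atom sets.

4

[NX3;H2][#6] is the SMARTS for a primary amine: a trivalent nitrogen with two H attached to carbon.
The molecule carries 4 separate instances of a primary amino group (-NH2) meeting every constraint; each maps to a distinct set of atoms, giving 4 matches.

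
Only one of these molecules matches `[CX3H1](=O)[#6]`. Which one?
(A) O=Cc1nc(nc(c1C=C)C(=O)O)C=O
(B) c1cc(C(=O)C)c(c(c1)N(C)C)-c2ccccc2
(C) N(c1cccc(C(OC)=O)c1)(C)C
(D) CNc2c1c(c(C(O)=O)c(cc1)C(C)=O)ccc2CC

[CX3H1](=O)[#6] describes an sp2 carbon with one H, double-bonded to O and single-bonded to carbon (an aldehyde).
(A) contains an aldehyde (-CHO), which satisfies every atom and bond constraint.
(B) has an acetyl/ketone group (-C(=O)CH3) but the carbonyl carbon has H0 (two carbon neighbours), not H1.
(C) has a methyl-ester group (-C(=O)OCH3) but the carbonyl carbon has H0, not H1.
(D) has a carboxylic acid group (-C(=O)OH) but the carbonyl carbon has H0 and is bonded to O, not H1.
So the answer is (A).

A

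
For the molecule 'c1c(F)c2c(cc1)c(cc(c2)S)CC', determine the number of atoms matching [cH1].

The query [cH1] means: aromatic carbon bearing exactly one hydrogen.
Check the 14 heavy atoms by environment: 5× c (aromatic, H0) → no; 5× c (aromatic, H1) → match; 1× S (H1) → no; 1× F (H0) → no; 1× C (H2) → no; 1× C (H3) → no.
That gives 5 matching atoms.

5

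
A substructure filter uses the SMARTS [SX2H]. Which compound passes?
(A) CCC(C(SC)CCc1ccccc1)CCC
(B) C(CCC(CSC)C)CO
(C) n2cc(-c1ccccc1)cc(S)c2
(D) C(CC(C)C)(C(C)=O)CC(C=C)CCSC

C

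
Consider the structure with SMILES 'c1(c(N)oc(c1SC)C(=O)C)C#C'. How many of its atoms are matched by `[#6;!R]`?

The query [#6;!R] means: carbon not in any ring.
Check the 13 heavy atoms by environment: 1× o (aromatic, in 5-ring) → no; 4× c (aromatic, in 5-ring) → no; 1× S (acyclic) → no; 5× C (acyclic) → match; 1× N (acyclic) → no; 1× O (acyclic) → no.
That gives 5 matching atoms.

5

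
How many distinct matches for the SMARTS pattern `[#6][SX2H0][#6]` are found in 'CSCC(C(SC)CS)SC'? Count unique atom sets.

3

[#6][SX2H0][#6] is the SMARTS for a thioether: an aliphatic sulfur bridging two carbons with no H on the sulfur.
The molecule carries 3 separate instances of a methylthio ether (-SCH3) meeting every constraint; each maps to a distinct set of atoms, giving 3 matches.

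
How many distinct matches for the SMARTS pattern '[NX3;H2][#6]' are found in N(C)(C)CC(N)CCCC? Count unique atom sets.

[NX3;H2][#6] is the SMARTS for a primary amine: a trivalent nitrogen with two H attached to carbon.
Exactly one fragment in the molecule meets all constraints, giving 1 match.

1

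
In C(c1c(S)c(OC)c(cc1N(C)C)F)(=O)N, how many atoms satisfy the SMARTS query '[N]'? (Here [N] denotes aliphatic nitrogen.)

2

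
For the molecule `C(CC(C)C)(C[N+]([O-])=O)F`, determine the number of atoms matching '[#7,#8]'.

3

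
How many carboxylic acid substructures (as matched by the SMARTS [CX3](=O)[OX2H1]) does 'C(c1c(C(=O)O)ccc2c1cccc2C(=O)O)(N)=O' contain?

2

[CX3](=O)[OX2H1] is the SMARTS for a carboxylic acid: an sp2 carbon double-bonded to O and single-bonded to an -OH oxygen.
The molecule carries 2 separate instances of a carboxylic acid group (-C(=O)OH) meeting every constraint; each maps to a distinct set of atoms, giving 2 matches.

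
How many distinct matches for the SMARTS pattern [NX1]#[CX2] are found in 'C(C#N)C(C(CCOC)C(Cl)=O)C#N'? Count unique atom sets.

[NX1]#[CX2] is the SMARTS for a nitrile: a nitrogen triple-bonded to a two-connected carbon.
The molecule carries 2 separate instances of a nitrile (-C#N) meeting every constraint; each maps to a distinct set of atoms, giving 2 matches.

2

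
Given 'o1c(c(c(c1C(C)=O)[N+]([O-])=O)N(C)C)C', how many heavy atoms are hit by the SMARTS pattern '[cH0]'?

4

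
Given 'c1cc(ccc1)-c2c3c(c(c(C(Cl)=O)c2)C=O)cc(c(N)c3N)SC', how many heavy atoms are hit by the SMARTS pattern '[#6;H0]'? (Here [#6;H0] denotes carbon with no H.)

10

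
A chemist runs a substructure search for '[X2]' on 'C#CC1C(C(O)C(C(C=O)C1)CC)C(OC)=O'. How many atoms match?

The query [X2] means: any atom with exactly two total connections (bonds + H).
Check the 17 heavy atoms by environment: 9× C (X4) → no; 2× O (X2) → match; 2× C (X3) → no; 2× O (X1) → no; 2× C (X2) → match.
Summing the matching environments: 2 + 2 = 4 matching atoms.

4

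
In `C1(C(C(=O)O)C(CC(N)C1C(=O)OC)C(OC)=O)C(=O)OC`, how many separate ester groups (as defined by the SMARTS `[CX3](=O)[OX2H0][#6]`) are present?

[CX3](=O)[OX2H0][#6] is the SMARTS for an ester: a carbonyl carbon bonded to an oxygen that is itself bonded to carbon (no H on that O).
The molecule carries 3 separate instances of a methyl-ester group (-C(=O)OCH3) meeting every constraint; each maps to a distinct set of atoms, giving 3 matches.

3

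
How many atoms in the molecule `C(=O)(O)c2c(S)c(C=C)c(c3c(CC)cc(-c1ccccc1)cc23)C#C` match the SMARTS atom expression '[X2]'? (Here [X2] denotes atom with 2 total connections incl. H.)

The query [X2] means: any atom with exactly two total connections (bonds + H).
Check the 26 heavy atoms by environment: 16× c (aromatic, X3) → no; 3× C (X3) → no; 1× O (X1) → no; 1× O (X2) → match; 2× C (X4) → no; 1× S (X2) → match; 2× C (X2) → match.
Summing the matching environments: 1 + 1 + 2 = 4 matching atoms.

4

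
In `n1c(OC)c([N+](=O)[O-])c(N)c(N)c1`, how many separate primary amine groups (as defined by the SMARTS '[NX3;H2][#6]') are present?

2

[NX3;H2][#6] is the SMARTS for a primary amine: a trivalent nitrogen with two H attached to carbon.
The molecule carries 2 separate instances of a primary amino group (-NH2) meeting every constraint; each maps to a distinct set of atoms, giving 2 matches.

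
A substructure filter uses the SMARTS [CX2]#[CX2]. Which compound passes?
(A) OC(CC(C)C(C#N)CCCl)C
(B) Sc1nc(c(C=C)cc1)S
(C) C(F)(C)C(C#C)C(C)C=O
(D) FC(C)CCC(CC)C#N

[CX2]#[CX2] describes a carbon-carbon triple bond (an alkyne).
(A) has a nitrile (-C#N) but the triple bond is C#N, not C#C.
(B) has a vinyl group (-CH=CH2) but the C=C is a double bond; both carbons are CX3, not CX2.
(C) contains an ethynyl group (-C#CH), which satisfies every atom and bond constraint.
(D) has a nitrile (-C#N) but the triple bond is C#N, not C#C.
So the answer is (C).

C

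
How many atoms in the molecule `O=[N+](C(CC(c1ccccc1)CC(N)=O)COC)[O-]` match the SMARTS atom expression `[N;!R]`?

2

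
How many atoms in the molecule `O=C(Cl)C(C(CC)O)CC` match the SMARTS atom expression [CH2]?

The query [CH2] means: aliphatic carbon with exactly two hydrogens.
Check the 10 heavy atoms by environment: 2× C (H2) → match; 2× C (H1) → no; 2× C (H3) → no; 1× C (H0) → no; 1× O (H0) → no; 1× Cl (H0) → no; 1× O (H1) → no.
That gives 2 matching atoms.

2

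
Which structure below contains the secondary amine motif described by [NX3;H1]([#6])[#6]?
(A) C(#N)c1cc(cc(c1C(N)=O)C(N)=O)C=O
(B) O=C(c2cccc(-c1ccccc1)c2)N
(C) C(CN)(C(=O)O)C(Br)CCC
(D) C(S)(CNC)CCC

D

[NX3;H1]([#6])[#6] describes a trivalent nitrogen with one H, bonded to two carbons (a secondary amine).
(A) has a primary amide (-C(=O)NH2) but the -C(=O)NH2 nitrogen has H2, not H1.
(B) has a primary amide (-C(=O)NH2) but the -C(=O)NH2 nitrogen has H2, not H1.
(C) has a primary amino group (-NH2) but the nitrogen has H2 and only one carbon neighbour.
(D) contains an N-methylamino group (-NHCH3), which satisfies every atom and bond constraint.
So the answer is (D).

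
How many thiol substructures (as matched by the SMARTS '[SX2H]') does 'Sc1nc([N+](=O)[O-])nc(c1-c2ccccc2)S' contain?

[SX2H] is the SMARTS for a thiol: an aliphatic sulfur with two connections, one being H.
The molecule carries 2 separate instances of a thiol (-SH) meeting every constraint; each maps to a distinct set of atoms, giving 2 matches.

2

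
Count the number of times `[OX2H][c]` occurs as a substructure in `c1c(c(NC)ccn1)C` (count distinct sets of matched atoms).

0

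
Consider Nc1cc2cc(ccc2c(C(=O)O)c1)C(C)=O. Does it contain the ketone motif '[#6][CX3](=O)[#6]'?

The pattern [#6][CX3](=O)[#6] describes a carbonyl carbon (no H) flanked by two carbons — a ketone.
The molecule carries an acetyl/ketone group (-C(=O)CH3), whose atoms satisfy every constraint of the query, so the pattern matches.

Yes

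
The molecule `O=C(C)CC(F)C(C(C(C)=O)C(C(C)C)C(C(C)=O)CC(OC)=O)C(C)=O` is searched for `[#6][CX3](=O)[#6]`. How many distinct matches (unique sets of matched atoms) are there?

[#6][CX3](=O)[#6] is the SMARTS for a ketone: a carbonyl carbon (no H) flanked by two carbons.
The molecule carries 4 separate instances of an acetyl/ketone group (-C(=O)CH3) meeting every constraint; each maps to a distinct set of atoms, giving 4 matches.

4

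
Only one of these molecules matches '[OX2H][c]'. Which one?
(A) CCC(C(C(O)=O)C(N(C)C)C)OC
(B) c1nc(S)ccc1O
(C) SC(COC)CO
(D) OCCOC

[OX2H][c] describes a hydroxyl oxygen attached to an aromatic carbon (a phenol).
(A) has a methoxy ether (-OCH3) but the oxygen has H0, not H1.
(B) contains a hydroxyl group (-OH), which satisfies every atom and bond constraint.
(C) has a hydroxyl group (-OH) but the -OH is on an aliphatic carbon, not an aromatic c.
(D) has a hydroxyl group (-OH) but the -OH is on an aliphatic carbon, not an aromatic c.
So the answer is (B).

B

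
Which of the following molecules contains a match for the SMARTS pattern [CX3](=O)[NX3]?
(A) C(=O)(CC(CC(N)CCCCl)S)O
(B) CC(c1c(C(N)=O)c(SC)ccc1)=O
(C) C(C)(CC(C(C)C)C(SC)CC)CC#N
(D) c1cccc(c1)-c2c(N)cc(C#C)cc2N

B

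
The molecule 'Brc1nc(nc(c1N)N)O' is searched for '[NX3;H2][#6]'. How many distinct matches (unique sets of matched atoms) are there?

2

[NX3;H2][#6] is the SMARTS for a primary amine: a trivalent nitrogen with two H attached to carbon.
The molecule carries 2 separate instances of a primary amino group (-NH2) meeting every constraint; each maps to a distinct set of atoms, giving 2 matches.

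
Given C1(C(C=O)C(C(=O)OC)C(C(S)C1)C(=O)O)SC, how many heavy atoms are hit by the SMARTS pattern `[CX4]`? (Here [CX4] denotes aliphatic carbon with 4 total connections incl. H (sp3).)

The query [CX4] means: C with X4: aliphatic carbon with exactly 4 total connections (bonds + H).
Check the 18 heavy atoms by environment: 8× C (X4) → match; 3× C (X3) → no; 3× O (X1) → no; 2× O (X2) → no; 2× S (X2) → no.
That gives 8 matching atoms.

8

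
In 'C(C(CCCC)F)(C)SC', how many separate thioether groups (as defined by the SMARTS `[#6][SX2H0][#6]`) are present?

1

[#6][SX2H0][#6] is the SMARTS for a thioether: an aliphatic sulfur bridging two carbons with no H on the sulfur.
Exactly one fragment in the molecule meets all constraints, giving 1 match.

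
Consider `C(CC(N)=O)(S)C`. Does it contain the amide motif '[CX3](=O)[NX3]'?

Yes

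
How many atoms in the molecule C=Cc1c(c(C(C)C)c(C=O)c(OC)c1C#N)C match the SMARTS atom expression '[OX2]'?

1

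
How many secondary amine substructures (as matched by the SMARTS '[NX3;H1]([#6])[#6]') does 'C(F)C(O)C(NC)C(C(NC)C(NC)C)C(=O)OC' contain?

3

[NX3;H1]([#6])[#6] is the SMARTS for a secondary amine: a trivalent nitrogen with one H, bonded to two carbons.
The molecule carries 3 separate instances of an N-methylamino group (-NHCH3) meeting every constraint; each maps to a distinct set of atoms, giving 3 matches.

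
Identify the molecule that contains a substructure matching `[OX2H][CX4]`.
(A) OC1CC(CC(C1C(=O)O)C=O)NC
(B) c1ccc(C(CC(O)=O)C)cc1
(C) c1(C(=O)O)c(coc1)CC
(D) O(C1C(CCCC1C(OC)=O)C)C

A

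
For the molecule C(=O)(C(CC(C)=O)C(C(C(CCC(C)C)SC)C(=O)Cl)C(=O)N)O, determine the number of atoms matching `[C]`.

16

The query [C] means: uppercase C matches aliphatic (non-aromatic) carbon only.
Check the 24 heavy atoms by environment: 16× C → match; 5× O → no; 1× Cl → no; 1× N → no; 1× S → no.
That gives 16 matching atoms.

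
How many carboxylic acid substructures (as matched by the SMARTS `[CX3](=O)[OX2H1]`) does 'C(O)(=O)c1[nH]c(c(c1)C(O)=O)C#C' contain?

2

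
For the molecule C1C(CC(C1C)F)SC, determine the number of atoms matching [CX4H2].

Check the 9 heavy atoms by environment: 3× C (H1, X4) → no; 2× C (H2, X4) → match; 1× F (H0, X1) → no; 2× C (H3, X4) → no; 1× S (H0, X2) → no.
That gives 2 matching atoms.

2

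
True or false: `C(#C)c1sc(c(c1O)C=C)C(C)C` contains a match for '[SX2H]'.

The pattern [SX2H] describes an aliphatic sulfur with two connections, one being H — a thiol.
The closest candidate here is a hydroxyl group (-OH), but it is an -OH, not an -SH. No other fragment satisfies the full query, so there is no match.

False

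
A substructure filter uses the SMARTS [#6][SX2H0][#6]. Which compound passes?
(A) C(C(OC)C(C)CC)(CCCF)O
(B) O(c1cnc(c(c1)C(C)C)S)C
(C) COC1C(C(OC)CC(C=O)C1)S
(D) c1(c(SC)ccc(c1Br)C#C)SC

[#6][SX2H0][#6] describes an aliphatic sulfur bridging two carbons with no H on the sulfur (a thioether).
(A) has a methoxy ether (-OCH3) but the bridging atom is O, not S.
(B) has a thiol (-SH) but the sulfur has H1, not H0 bridging two carbons.
(C) has a thiol (-SH) but the sulfur has H1, not H0 bridging two carbons.
(D) contains a methylthio ether (-SCH3), which satisfies every atom and bond constraint.
So the answer is (D).

D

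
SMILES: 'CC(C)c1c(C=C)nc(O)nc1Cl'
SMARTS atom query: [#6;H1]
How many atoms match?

The query [#6;H1] means: any carbon bearing exactly one hydrogen.
Check the 13 heavy atoms by environment: 2× n (aromatic, H0) → no; 4× c (aromatic, H0) → no; 2× C (H1) → match; 2× C (H3) → no; 1× Cl (H0) → no; 1× O (H1) → no; 1× C (H2) → no.
That gives 2 matching atoms.

2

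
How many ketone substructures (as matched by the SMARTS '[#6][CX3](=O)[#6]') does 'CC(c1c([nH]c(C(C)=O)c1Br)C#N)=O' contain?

2

[#6][CX3](=O)[#6] is the SMARTS for a ketone: a carbonyl carbon (no H) flanked by two carbons.
The molecule carries 2 separate instances of an acetyl/ketone group (-C(=O)CH3) meeting every constraint; each maps to a distinct set of atoms, giving 2 matches.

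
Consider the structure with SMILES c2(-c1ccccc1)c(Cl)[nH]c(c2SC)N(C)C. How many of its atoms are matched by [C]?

Check the 17 heavy atoms by environment: 1× n (aromatic) → no; 10× c (aromatic) → no; 1× N → no; 3× C → match; 1× S → no; 1× Cl → no.
That gives 3 matching atoms.

3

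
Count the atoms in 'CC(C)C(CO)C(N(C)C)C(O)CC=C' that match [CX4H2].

2

The query [CX4H2] means: sp3 carbon (X4) with exactly two hydrogens.
Check the 15 heavy atoms by environment: 2× C (H2, X4) → match; 4× C (H1, X4) → no; 1× N (H0, X3) → no; 4× C (H3, X4) → no; 2× O (H1, X2) → no; 1× C (H1, X3) → no; 1× C (H2, X3) → no.
That gives 2 matching atoms.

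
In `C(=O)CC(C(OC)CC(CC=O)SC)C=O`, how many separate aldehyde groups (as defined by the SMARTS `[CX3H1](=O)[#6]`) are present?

3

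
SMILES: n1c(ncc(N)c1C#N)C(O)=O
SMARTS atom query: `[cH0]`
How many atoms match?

3

The query [cH0] means: aromatic carbon with no attached hydrogen (substituted or ring-fusion).
Check the 12 heavy atoms by environment: 2× n (aromatic, H0) → no; 3× c (aromatic, H0) → match; 1× c (aromatic, H1) → no; 2× C (H0) → no; 1× N (H0) → no; 1× N (H2) → no; 1× O (H0) → no; 1× O (H1) → no.
That gives 3 matching atoms.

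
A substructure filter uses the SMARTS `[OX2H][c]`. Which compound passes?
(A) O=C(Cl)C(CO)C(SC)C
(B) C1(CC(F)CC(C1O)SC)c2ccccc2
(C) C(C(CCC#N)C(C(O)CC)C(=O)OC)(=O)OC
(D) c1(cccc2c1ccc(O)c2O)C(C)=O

[OX2H][c] describes a hydroxyl oxygen attached to an aromatic carbon (a phenol).
(A) has a hydroxyl group (-OH) but the -OH is on an aliphatic carbon, not an aromatic c.
(B) has a hydroxyl group (-OH) but the -OH is on an aliphatic carbon, not an aromatic c.
(C) has a hydroxyl group (-OH) but the -OH is on an aliphatic carbon, not an aromatic c.
(D) contains a hydroxyl group (-OH), which satisfies every atom and bond constraint.
So the answer is (D).

D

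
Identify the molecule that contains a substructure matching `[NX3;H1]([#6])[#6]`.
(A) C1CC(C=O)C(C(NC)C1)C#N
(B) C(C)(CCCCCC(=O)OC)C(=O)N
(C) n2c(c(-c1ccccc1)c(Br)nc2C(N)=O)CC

A

[NX3;H1]([#6])[#6] describes a trivalent nitrogen with one H, bonded to two carbons (a secondary amine).
(A) contains an N-methylamino group (-NHCH3), which satisfies every atom and bond constraint.
(B) has a primary amide (-C(=O)NH2) but the -C(=O)NH2 nitrogen has H2, not H1.
(C) has a primary amide (-C(=O)NH2) but the -C(=O)NH2 nitrogen has H2, not H1.
So the answer is (A).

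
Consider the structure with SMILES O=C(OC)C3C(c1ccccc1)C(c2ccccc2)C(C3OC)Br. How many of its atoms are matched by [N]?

0

The query [N] means: uppercase N matches aliphatic (non-aromatic) nitrogen only.
Check the 24 heavy atoms by environment: 8× C → no; 12× c (aromatic) → no; 1× Br → no; 3× O → no.
No environment satisfies the query, so 0 matching atoms.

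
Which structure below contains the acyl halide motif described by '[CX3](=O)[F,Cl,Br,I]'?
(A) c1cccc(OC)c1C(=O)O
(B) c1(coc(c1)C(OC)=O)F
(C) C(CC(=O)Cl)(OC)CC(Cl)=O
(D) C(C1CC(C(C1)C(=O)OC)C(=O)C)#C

C

[CX3](=O)[F,Cl,Br,I] describes a carbonyl carbon bonded to a halogen (an acyl halide).
(A) has a carboxylic acid group (-C(=O)OH) but the carbonyl is bonded to -OH, not to a halogen.
(B) has a methyl-ester group (-C(=O)OCH3) but the carbonyl is bonded to -O-C, not to a halogen.
(C) contains an acyl chloride (-C(=O)Cl), which satisfies every atom and bond constraint.
(D) has a methyl-ester group (-C(=O)OCH3) but the carbonyl is bonded to -O-C, not to a halogen.
So the answer is (C).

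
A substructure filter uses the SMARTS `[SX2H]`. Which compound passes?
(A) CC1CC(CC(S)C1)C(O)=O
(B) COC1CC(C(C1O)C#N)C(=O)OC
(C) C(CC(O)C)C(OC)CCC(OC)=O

[SX2H] describes an aliphatic sulfur with two connections, one being H (a thiol).
(A) contains a thiol (-SH), which satisfies every atom and bond constraint.
(B) has a hydroxyl group (-OH) but it is an -OH, not an -SH.
(C) has a hydroxyl group (-OH) but it is an -OH, not an -SH.
So the answer is (A).

A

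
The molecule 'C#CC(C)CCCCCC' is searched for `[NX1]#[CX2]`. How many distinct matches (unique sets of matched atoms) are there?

0

[NX1]#[CX2] is the SMARTS for a nitrile: a nitrogen triple-bonded to a two-connected carbon.
No fragment in the molecule satisfies every constraint, giving 0 matches.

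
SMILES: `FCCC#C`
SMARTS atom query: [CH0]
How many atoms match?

1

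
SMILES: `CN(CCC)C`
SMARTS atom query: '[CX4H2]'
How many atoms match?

2

Check the 6 heavy atoms by environment: 2× C (H2, X4) → match; 3× C (H3, X4) → no; 1× N (H0, X3) → no.
That gives 2 matching atoms.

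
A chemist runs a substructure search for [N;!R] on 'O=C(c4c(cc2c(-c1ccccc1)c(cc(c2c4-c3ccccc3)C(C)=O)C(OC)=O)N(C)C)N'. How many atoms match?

2

The query [N;!R] means: aliphatic nitrogen not in a ring.
Check the 35 heavy atoms by environment: 22× c (aromatic, in 6-ring) → no; 7× C (acyclic) → no; 4× O (acyclic) → no; 2× N (acyclic) → match.
That gives 2 matching atoms.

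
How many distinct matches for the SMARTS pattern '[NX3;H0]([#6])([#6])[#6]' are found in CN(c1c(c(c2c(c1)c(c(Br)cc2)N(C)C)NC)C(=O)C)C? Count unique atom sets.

[NX3;H0]([#6])([#6])[#6] is the SMARTS for a tertiary amine: a trivalent nitrogen with no H, bonded to three carbons.
The molecule carries 2 separate instances of a dimethylamino group (-N(CH3)2) meeting every constraint; each maps to a distinct set of atoms, giving 2 matches.

2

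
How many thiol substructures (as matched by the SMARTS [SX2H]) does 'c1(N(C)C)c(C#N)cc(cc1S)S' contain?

[SX2H] is the SMARTS for a thiol: an aliphatic sulfur with two connections, one being H.
The molecule carries 2 separate instances of a thiol (-SH) meeting every constraint; each maps to a distinct set of atoms, giving 2 matches.

2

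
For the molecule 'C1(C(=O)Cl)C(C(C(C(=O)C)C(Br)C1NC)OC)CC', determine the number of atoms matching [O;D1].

Check the 19 heavy atoms by environment: 8× C (D3) → no; 1× Br (D1) → no; 2× O (D1) → match; 4× C (D1) → no; 1× Cl (D1) → no; 1× O (D2) → no; 1× C (D2) → no; 1× N (D2) → no.
That gives 2 matching atoms.

2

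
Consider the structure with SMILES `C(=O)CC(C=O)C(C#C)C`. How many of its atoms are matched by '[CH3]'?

1

The query [CH3] means: aliphatic carbon with exactly three hydrogens.
Check the 10 heavy atoms by environment: 1× C (H2) → no; 5× C (H1) → no; 1× C (H3) → match; 1× C (H0) → no; 2× O (H0) → no.
That gives 1 matching atom.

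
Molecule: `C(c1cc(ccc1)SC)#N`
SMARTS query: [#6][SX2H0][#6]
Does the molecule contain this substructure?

Yes

The pattern [#6][SX2H0][#6] describes an aliphatic sulfur bridging two carbons with no H on the sulfur — a thioether.
The molecule carries a methylthio ether (-SCH3), whose atoms satisfy every constraint of the query, so the pattern matches.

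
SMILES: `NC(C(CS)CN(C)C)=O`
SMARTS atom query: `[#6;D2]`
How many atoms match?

Check the 10 heavy atoms by environment: 2× C (D2) → match; 2× C (D3) → no; 1× O (D1) → no; 1× N (D1) → no; 1× N (D3) → no; 2× C (D1) → no; 1× S (D1) → no.
That gives 2 matching atoms.

2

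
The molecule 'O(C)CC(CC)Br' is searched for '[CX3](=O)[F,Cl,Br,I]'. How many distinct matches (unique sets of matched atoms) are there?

0

[CX3](=O)[F,Cl,Br,I] is the SMARTS for an acyl halide: a carbonyl carbon bonded to a halogen.
No fragment in the molecule satisfies every constraint, giving 0 matches.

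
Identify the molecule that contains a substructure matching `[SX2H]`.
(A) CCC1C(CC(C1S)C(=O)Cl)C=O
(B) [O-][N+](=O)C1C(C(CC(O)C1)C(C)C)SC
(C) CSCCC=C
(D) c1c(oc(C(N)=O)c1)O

A

[SX2H] describes an aliphatic sulfur with two connections, one being H (a thiol).
(A) contains a thiol (-SH), which satisfies every atom and bond constraint.
(B) has a methylthio ether (-SCH3) but the sulfur has H0 (bonded to two carbons), not H1.
(C) has a methylthio ether (-SCH3) but the sulfur has H0 (bonded to two carbons), not H1.
(D) has a hydroxyl group (-OH) but it is an -OH, not an -SH.
So the answer is (A).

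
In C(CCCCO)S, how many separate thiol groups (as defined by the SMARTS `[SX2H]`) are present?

[SX2H] is the SMARTS for a thiol: an aliphatic sulfur with two connections, one being H.
Exactly one fragment in the molecule meets all constraints, giving 1 match.

1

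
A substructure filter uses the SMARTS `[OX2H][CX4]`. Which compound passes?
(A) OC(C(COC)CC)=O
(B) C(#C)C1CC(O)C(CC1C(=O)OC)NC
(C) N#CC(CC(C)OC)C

B

[OX2H][CX4] describes a hydroxyl oxygen bound to an sp3 (X4) carbon (an aliphatic alcohol).
(A) has a carboxylic acid group (-C(=O)OH) but the -OH is on a CX3 carbonyl carbon, not a CX4 carbon.
(B) contains a hydroxyl group (-OH), which satisfies every atom and bond constraint.
(C) has a methoxy ether (-OCH3) but the oxygen has H0 (ether), not H1.
So the answer is (B).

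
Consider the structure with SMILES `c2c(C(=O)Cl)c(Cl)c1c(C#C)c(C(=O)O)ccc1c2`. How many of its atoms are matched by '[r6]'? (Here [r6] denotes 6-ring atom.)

10

Check the 19 heavy atoms by environment: 10× c (aromatic, in 6-ring) → match; 4× C (acyclic) → no; 2× Cl (acyclic) → no; 3× O (acyclic) → no.
That gives 10 matching atoms.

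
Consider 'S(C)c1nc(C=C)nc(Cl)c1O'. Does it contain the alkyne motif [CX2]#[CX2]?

No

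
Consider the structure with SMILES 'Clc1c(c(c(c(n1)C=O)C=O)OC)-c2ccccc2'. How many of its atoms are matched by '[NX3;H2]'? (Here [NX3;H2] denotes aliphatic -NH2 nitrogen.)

0

The query [NX3;H2] means: aliphatic N with 3 total connections, two of them H — an -NH2 nitrogen (amine or amide).
Check the 19 heavy atoms by environment: 1× n (aromatic, H0, X2) → no; 6× c (aromatic, H0, X3) → no; 5× c (aromatic, H1, X3) → no; 2× C (H1, X3) → no; 2× O (H0, X1) → no; 1× O (H0, X2) → no; 1× C (H3, X4) → no; 1× Cl (H0, X1) → no.
No environment satisfies the query, so 0 matching atoms.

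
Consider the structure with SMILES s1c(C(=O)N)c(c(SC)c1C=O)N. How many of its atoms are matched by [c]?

4

The query [c] means: lowercase c matches aromatic carbon only.
Check the 13 heavy atoms by environment: 1× s (aromatic) → no; 4× c (aromatic) → match; 2× N → no; 1× S → no; 3× C → no; 2× O → no.
That gives 4 matching atoms.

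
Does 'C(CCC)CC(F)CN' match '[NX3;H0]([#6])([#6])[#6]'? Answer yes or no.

The pattern [NX3;H0]([#6])([#6])[#6] describes a trivalent nitrogen with no H, bonded to three carbons — a tertiary amine.
The closest candidate here is a primary amino group (-NH2), but the nitrogen has H2, not H0 with three carbons. No other fragment satisfies the full query, so there is no match.

No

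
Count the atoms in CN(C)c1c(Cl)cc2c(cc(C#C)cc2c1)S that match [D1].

Check the 17 heavy atoms by environment: 6× c (aromatic, D3) → no; 4× c (aromatic, D2) → no; 1× C (D2) → no; 3× C (D1) → match; 1× Cl (D1) → match; 1× N (D3) → no; 1× S (D1) → match.
Summing the matching environments: 3 + 1 + 1 = 5 matching atoms.

5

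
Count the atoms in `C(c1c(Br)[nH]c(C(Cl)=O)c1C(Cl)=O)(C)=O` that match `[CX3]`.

3

The query [CX3] means: C with X3: aliphatic carbon with exactly 3 total connections.
Check the 15 heavy atoms by environment: 1× n (aromatic, X3) → no; 4× c (aromatic, X3) → no; 1× Br (X1) → no; 3× C (X3) → match; 3× O (X1) → no; 2× Cl (X1) → no; 1× C (X4) → no.
That gives 3 matching atoms.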